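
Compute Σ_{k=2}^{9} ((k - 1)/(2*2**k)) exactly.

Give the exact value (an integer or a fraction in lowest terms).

Σ = 251/512

Compute t_(k+1)/t_k: get k/(2*(k - 1)).
Normal form (A,B,C) = (1/2, 1, k - 1).
f must satisfy (1/2)·f(k+1) − (1)·f(k) = k - 1.
From deg A=0, deg B=0, deg C=1: d=1.
Match coefficients ⇒ f(k) = -2*k.
Then R = B(k−1)f/C = -2*k/(k - 1), so s_k = R(k)·t_k = -k/2**k.
Verify: (k - 1)/(2*2**k) matches t_k.
Telescoping: Σ = s_(10) − s_(2) = -5/512 − (-1/2) = 251/512.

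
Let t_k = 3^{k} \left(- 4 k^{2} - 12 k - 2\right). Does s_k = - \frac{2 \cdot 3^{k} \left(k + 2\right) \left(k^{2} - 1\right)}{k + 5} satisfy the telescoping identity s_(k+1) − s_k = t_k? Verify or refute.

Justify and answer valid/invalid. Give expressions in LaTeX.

Invalid: residual \frac{3^{k + 1} \left(4 k^{3} + 30 k^{2} + 62 k + 12\right)}{k^{2} + 11 k + 30} ≠ 0.

s_(k+1) = -6*3**k*(k + 3)*((k + 1)**2 - 1)/(k + 6)
s_(k+1) − s_k = 4*3**k*(-k**4 - 11*k**3 - 41*k**2 - 49*k - 6)/(k**2 + 11*k + 30)
(s_(k+1) − s_k) − t_k = 3**(k + 1)*(4*k**3 + 30*k**2 + 62*k + 12)/(k**2 + 11*k + 30)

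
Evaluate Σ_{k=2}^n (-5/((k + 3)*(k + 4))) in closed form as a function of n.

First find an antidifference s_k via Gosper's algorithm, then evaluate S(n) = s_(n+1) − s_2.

S(n) = (1 - n)/(n + 4)

The ratio is (k + 3)/(k + 5).
Normal form (A,B,C) = (k + 3, k + 5, 1).
Solve (k + 3)·f(k+1) − (k + 4)·f(k) = 1.
d = 1 from the (1,1,0) case.
Coefficient equations give f(k) = k/3.
Get s_k = R·t_k = -5*k/(3*k + 9) with R(k) = B(k−1)f(k)/C(k) = k*(k + 4)/3.
Δs = -5/(k**2 + 7*k + 12), as required.
Evaluate: s_(n+1) = 5*(-n - 1)/(3*(n + 4)); subtract s_(2) = -2/3 ⇒ S(n) = (1 - n)/(n + 4).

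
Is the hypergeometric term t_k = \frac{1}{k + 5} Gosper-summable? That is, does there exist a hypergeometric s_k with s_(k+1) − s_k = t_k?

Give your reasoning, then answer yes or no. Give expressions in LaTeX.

No — the linear system for f has no solution.

Step 1: r(k) = (k + 5)/(k + 6).
So A=k + 5 and B=k + 6, with C=1.
f must satisfy (k + 5)·f(k+1) − (k + 5)·f(k) = 1.
Bound: deg f ≤ 0.
Generic f = c0 gives residual -1; -1 = 0 cannot hold, so t_k is not Gosper-summable.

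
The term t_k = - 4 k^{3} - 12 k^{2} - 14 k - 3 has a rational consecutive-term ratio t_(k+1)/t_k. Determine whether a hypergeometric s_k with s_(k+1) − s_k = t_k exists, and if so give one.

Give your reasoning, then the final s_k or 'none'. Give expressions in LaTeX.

Compute t_(k+1)/t_k: get (4*k**3 + 24*k**2 + 50*k + 33)/(4*k**3 + 12*k**2 + 14*k + 3).
Take A(k)=1, B(k)=1, C(k)=k**3 + 3*k**2 + 7*k/2 + 3/4.
Need (1)·f(k+1) − (1)·f(k) = k**3 + 3*k**2 + 7*k/2 + 3/4.
deg f ≤ 4 (via 0,0,3).
A polynomial solution: f(k) = k*(k**3 + 2*k**2 + 2*k - 2)/4.
So s_k = (B(k−1)f/C)·t_k = (k*(k**3 + 2*k**2 + 2*k - 2)/(4*k**3 + 12*k**2 + 14*k + 3))·t_k = k*(-k**3 - 2*k**2 - 2*k + 2).
Check: Δs_k = -4*k**3 - 12*k**2 - 14*k - 3. ✓

s_k = k \left(- k^{3} - 2 k^{2} - 2 k + 2\right)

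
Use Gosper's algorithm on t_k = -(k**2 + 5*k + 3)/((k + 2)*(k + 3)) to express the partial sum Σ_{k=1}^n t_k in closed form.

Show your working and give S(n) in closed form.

Step 1: r(k) = (k + 2)*(5*k + (k + 1)**2 + 8)/((k + 4)*(k**2 + 5*k + 3)).
Gosper form: A/B · C(k+1)/C(k) with A=k + 2, B=k + 4, C=k**2 + 5*k + 3.
Solve (k + 2)·f(k+1) − (k + 3)·f(k) = k**2 + 5*k + 3.
d = 2 from the (1,1,2) case.
Match coefficients ⇒ f(k) = k*(2*k + 1)/2.
Get s_k = R·t_k = k*(-2*k - 1)/(2*(k + 2)) with R(k) = B(k−1)f(k)/C(k) = k*(k + 3)*(2*k + 1)/(2*(k**2 + 5*k + 3)).
Verify: (-k**2 - 5*k - 3)/(k**2 + 5*k + 6) matches t_k.
Evaluate: s_(n+1) = (-2*n**2 - 5*n - 3)/(2*(n + 3)); subtract s_(1) = -1/2 ⇒ S(n) = n*(-n - 2)/(n + 3).

S(n) = n*(-n - 2)/(n + 3)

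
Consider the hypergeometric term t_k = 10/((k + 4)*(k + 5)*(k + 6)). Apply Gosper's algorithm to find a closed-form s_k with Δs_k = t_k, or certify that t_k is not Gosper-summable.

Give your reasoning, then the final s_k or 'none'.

s_k = k*(k + 9)/(4*(k + 4)*(k + 5))

The ratio is (k + 4)/(k + 7).
So A=k + 4 and B=k + 7, with C=1.
Set up (k + 4)·f(k+1) − (k + 6)·f(k) − (1) = 0.
Bound: deg f ≤ 2.
Coefficient equations give f(k) = k*(k + 9)/40.
So s_k = (B(k−1)f/C)·t_k = (k*(k + 6)*(k + 9)/40)·t_k = k*(k + 9)/(4*(k + 4)*(k + 5)).
s_(k+1) − s_k = 10/(k**3 + 15*k**2 + 74*k + 120) = t_k.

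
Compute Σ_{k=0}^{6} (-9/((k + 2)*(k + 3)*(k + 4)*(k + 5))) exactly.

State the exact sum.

r(k) = (k + 2)/(k + 6) after simplifying.
Normal form (A,B,C) = (k + 2, k + 6, 1).
Key eq: (k + 2)·f(k+1) = (k + 5)·f(k) + (1).
deg f ≤ 3 (via 1,1,0).
Solve for f: f(k) = k*(k**2 + 9*k + 26)/72 (degree 3 ≤ 3).
Then R = B(k−1)f/C = k*(k + 5)*(k**2 + 9*k + 26)/72, so s_k = R(k)·t_k = k*(-k**2 - 9*k - 26)/(8*(k + 2)*(k + 3)*(k + 4)).
Δs = -9/(k**4 + 14*k**3 + 71*k**2 + 154*k + 120), as required.
Evaluate s at k=7 and k=0: -161/1320 and 0; difference -161/1320.

Σ = -161/1320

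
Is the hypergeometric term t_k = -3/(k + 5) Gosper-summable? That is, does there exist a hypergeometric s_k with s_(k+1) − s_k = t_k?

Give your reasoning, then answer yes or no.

No — the linear system for f has no solution.

The ratio is (k + 5)/(k + 6).
Gosper form: A/B · C(k+1)/C(k) with A=k + 5, B=k + 6, C=1.
Set up (k + 5)·f(k+1) − (k + 5)·f(k) − (1) = 0.
Degrees (1,1,0) ⇒ d ≤ 0.
f = c0 ⇒ A·f(k+1) − B(k−1)·f(k) − C = -1. The system {-1 = 0} is inconsistent; no antidifference.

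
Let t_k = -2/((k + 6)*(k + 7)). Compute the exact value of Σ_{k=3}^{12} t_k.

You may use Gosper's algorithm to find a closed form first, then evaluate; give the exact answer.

The ratio is (k + 6)/(k + 8).
A = k + 6, B = k + 8, C = 1.
Key eq: (k + 6)·f(k+1) = (k + 7)·f(k) + (1).
From deg A=1, deg B=1, deg C=0: d=1.
A polynomial solution: f(k) = k/6.
R(k) = B(k−1)·f(k)/C(k) = k*(k + 7)/6; s_k = R·t_k = -k/(3*k + 18).
Δs = -2/(k**2 + 13*k + 42), as required.
Σ_(k=3)^(12) t_k = s_(13) − s_(3) = -13/57 − (-1/9) = -20/171.

Σ = -20/171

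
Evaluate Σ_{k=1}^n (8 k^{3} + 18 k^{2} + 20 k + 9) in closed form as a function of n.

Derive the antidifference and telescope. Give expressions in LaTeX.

S(n) = n \left(2 n^{3} + 10 n^{2} + 21 n + 22\right)

Step 1: r(k) = (8*k**3 + 42*k**2 + 80*k + 55)/(8*k**3 + 18*k**2 + 20*k + 9).
A = 1, B = 1, C = k**3 + 9*k**2/4 + 5*k/2 + 9/8.
Solve (1)·f(k+1) − (1)·f(k) = k**3 + 9*k**2/4 + 5*k/2 + 9/8.
d = 4 from the (0,0,3) case.
Match coefficients ⇒ f(k) = k*(2*k**3 + 2*k**2 + 3*k + 2)/8.
Certificate R = B(k−1)f/C = k*(2*k**3 + 2*k**2 + 3*k + 2)/(8*k**3 + 18*k**2 + 20*k + 9) gives s_k = k*(2*k**3 + 2*k**2 + 3*k + 2).
Verify: 8*k**3 + 18*k**2 + 20*k + 9 matches t_k.
Evaluate: s_(n+1) = 2*n**4 + 10*n**3 + 21*n**2 + 22*n + 9; subtract s_(1) = 9 ⇒ S(n) = n*(2*n**3 + 10*n**2 + 21*n + 22).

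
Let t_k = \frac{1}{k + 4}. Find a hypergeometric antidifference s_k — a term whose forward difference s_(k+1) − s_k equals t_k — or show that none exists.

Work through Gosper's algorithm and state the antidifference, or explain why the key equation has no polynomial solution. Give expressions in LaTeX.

none (Gosper's algorithm certifies no s_k)

The ratio is (k + 4)/(k + 5).
A = k + 4, B = k + 5, C = 1.
f must satisfy (k + 4)·f(k+1) − (k + 4)·f(k) = 1.
Bound: deg f ≤ 0.
Put f(k) = c0: A·f(k+1) − B(k−1)·f(k) − C = -1; need -1 = 0 — inconsistent ⇒ no f, not summable.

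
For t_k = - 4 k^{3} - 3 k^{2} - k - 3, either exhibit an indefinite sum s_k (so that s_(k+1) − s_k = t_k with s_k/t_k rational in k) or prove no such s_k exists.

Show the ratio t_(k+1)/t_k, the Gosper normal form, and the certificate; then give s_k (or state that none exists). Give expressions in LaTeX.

s_k = k \left(- k^{3} + k^{2} - 3\right)

The ratio is (4*k**3 + 15*k**2 + 19*k + 11)/(4*k**3 + 3*k**2 + k + 3).
So A=1 and B=1, with C=k**3 + 3*k**2/4 + k/4 + 3/4.
Set up (1)·f(k+1) − (1)·f(k) − (k**3 + 3*k**2/4 + k/4 + 3/4) = 0.
d = 4 from the (0,0,3) case.
Solve for f: f(k) = k*(k**3 - k**2 + 3)/4 (degree 4 ≤ 4).
R(k) = B(k−1)·f(k)/C(k) = k*(k**3 - k**2 + 3)/(4*k**3 + 3*k**2 + k + 3); s_k = R·t_k = k*(-k**3 + k**2 - 3).
s_(k+1) − s_k = -4*k**3 - 3*k**2 - k - 3 = t_k.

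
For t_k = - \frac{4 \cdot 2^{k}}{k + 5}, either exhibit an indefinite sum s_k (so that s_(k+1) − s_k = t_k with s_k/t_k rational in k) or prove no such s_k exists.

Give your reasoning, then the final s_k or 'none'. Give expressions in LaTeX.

none (Gosper's algorithm certifies no s_k)

Compute t_(k+1)/t_k: get 2*(k + 5)/(k + 6).
Take A(k)=2*k + 10, B(k)=k + 6, C(k)=1.
Key eq: (2*k + 10)·f(k+1) = (k + 5)·f(k) + (1).
Bound: deg f ≤ -1.
Bound -1 < 0, so the key equation has no polynomial solution.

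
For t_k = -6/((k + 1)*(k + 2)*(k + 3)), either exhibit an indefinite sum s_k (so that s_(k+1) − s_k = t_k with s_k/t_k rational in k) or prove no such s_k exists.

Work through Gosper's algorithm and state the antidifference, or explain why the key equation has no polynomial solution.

s_k = 3*k*(-k - 3)/(2*(k + 1)*(k + 2))

t_(k+1)/t_k = (k + 1)/(k + 4).
A = k + 1, B = k + 4, C = 1.
Solve (k + 1)·f(k+1) − (k + 3)·f(k) = 1.
Bound: deg f ≤ 2.
Solve for f: f(k) = k*(k + 3)/4 (degree 2 ≤ 2).
Then R = B(k−1)f/C = k*(k + 3)**2/4, so s_k = R(k)·t_k = 3*k*(-k - 3)/(2*(k + 1)*(k + 2)).
Check: Δs_k = -6/(k**3 + 6*k**2 + 11*k + 6). ✓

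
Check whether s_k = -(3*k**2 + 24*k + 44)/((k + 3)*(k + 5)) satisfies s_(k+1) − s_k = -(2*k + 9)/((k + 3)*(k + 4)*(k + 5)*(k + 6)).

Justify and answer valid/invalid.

s_(k+1) = (-24*k - 3*(k + 1)**2 - 68)/((k + 4)*(k + 6))
s_(k+1) − s_k = (-2*k - 9)/(k**4 + 18*k**3 + 119*k**2 + 342*k + 360)
(s_(k+1) − s_k) − t_k = 0

valid; difference matches t_k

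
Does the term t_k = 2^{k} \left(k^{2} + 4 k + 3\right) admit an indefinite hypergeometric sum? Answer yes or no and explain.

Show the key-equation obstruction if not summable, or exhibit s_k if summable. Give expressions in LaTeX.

Yes. s_k = 2^{k} \left(k^{2} + 1\right).

t_(k+1)/t_k = 2*(k**2 + 6*k + 8)/(k**2 + 4*k + 3).
Gosper form: A/B · C(k+1)/C(k) with A=2, B=1, C=k**2 + 4*k + 3.
Set up (2)·f(k+1) − (1)·f(k) − (k**2 + 4*k + 3) = 0.
Bound: deg f ≤ 2.
Match coefficients ⇒ f(k) = k**2 + 1.
So s_k = (B(k−1)f/C)·t_k = ((k**2 + 1)/((k + 1)*(k + 3)))·t_k = 2**k*(k**2 + 1).
Δs = 2**k*(k**2 + 4*k + 3), as required.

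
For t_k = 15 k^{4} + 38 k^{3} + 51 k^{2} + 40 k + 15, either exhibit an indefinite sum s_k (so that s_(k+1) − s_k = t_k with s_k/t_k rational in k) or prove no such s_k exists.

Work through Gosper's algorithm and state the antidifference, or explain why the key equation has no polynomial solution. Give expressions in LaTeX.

s_k = k \left(3 k^{4} + 2 k^{3} + 3 k^{2} + 4 k + 3\right)

The ratio is (15*k**4 + 98*k**3 + 255*k**2 + 316*k + 159)/(15*k**4 + 38*k**3 + 51*k**2 + 40*k + 15).
Gosper form: A/B · C(k+1)/C(k) with A=1, B=1, C=k**4 + 38*k**3/15 + 17*k**2/5 + 8*k/3 + 1.
Key eq: (1)·f(k+1) = (1)·f(k) + (k**4 + 38*k**3/15 + 17*k**2/5 + 8*k/3 + 1).
Degrees (0,0,4) ⇒ d ≤ 5.
Solve for f: f(k) = k*(3*k**4 + 2*k**3 + 3*k**2 + 4*k + 3)/15 (degree 5 ≤ 5).
Certificate R = B(k−1)f/C = k*(3*k**4 + 2*k**3 + 3*k**2 + 4*k + 3)/(15*k**4 + 38*k**3 + 51*k**2 + 40*k + 15) gives s_k = k*(3*k**4 + 2*k**3 + 3*k**2 + 4*k + 3).
Δs = 15*k**4 + 38*k**3 + 51*k**2 + 40*k + 15, as required.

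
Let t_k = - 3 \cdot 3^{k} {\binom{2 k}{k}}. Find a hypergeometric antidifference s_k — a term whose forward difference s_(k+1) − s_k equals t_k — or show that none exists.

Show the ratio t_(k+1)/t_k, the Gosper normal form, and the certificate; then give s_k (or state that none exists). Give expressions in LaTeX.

r(k) = 6*(2*k + 1)/(k + 1) after simplifying.
A = 12*k + 6, B = k + 1, C = 1.
Key eq: (12*k + 6)·f(k+1) = (k)·f(k) + (1).
deg f ≤ -1 (via 1,1,0).
Bound -1 < 0, so the key equation has no polynomial solution.

not Gosper-summable; s_k does not exist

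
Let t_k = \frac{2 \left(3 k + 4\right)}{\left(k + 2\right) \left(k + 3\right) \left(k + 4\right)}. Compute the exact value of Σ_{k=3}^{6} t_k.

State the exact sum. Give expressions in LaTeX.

Step 1: r(k) = (k + 2)*(3*k + 7)/((k + 5)*(3*k + 4)).
Take A(k)=k + 2, B(k)=k + 5, C(k)=k + 4/3.
Set up (k + 2)·f(k+1) − (k + 4)·f(k) − (k + 4/3) = 0.
From deg A=1, deg B=1, deg C=1: d=2.
A polynomial solution: f(k) = k*(5*k + 7)/18.
R(k) = B(k−1)·f(k)/C(k) = k*(k + 4)*(5*k + 7)/(6*(3*k + 4)); s_k = R·t_k = k*(5*k + 7)/(3*(k + 2)*(k + 3)).
s_(k+1) − s_k = 2*(3*k + 4)/(k**3 + 9*k**2 + 26*k + 24) = t_k.
Evaluate s at k=7 and k=3: 49/45 and 11/15; difference 16/45.

Σ = 16/45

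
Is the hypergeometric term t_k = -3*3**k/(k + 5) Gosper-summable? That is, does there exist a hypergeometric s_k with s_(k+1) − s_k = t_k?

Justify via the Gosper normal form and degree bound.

No. Not Gosper-summable.

Compute t_(k+1)/t_k: get 3*(k + 5)/(k + 6).
Gosper form: A/B · C(k+1)/C(k) with A=3*k + 15, B=k + 6, C=1.
Solve (3*k + 15)·f(k+1) − (k + 5)·f(k) = 1.
deg f ≤ -1 (via 1,1,0).
Negative degree bound (-1): no f exists, t_k not Gosper-summable.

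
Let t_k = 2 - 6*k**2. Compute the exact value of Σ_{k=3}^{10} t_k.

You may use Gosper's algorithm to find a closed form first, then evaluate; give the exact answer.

t_(k+1)/t_k = (3*(k + 1)**2 - 1)/(3*k**2 - 1).
Take A(k)=1, B(k)=1, C(k)=k**2 - 1/3.
Set up (1)·f(k+1) − (1)·f(k) − (k**2 - 1/3) = 0.
Degrees (0,0,2) ⇒ d ≤ 3.
Solve for f: f(k) = k*(2*k**2 - 3*k - 1)/6 (degree 3 ≤ 3).
So s_k = (B(k−1)f/C)·t_k = (k*(2*k**2 - 3*k - 1)/(2*(3*k**2 - 1)))·t_k = k*(-2*k**2 + 3*k + 1).
Δs = 2 - 6*k**2, as required.
Sum = s_(11) − s_(3); s_(11) = -2288, s_(3) = -24 ⇒ -2264.

Σ = -2264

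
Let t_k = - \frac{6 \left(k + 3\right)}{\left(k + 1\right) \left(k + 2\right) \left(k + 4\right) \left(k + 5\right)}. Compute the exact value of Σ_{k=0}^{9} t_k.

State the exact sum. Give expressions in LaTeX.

t_(k+1)/t_k = (k + 1)*(k + 4)**2/((k + 3)**2*(k + 6)).
So A=k + 1 and B=k + 6, with C=k**2 + 6*k + 9.
Key eq: (k + 1)·f(k+1) = (k + 5)·f(k) + (k**2 + 6*k + 9).
Degrees (1,1,2) ⇒ d ≤ 4.
A polynomial solution: f(k) = k*(k + 2)*(k + 3)*(k + 5)/8.
Then R = B(k−1)f/C = k*(k + 2)*(k + 5)**2/(8*(k + 3)), so s_k = R(k)·t_k = 3*k*(-k - 5)/(4*(k**2 + 5*k + 4)).
Δs = 6*(-k - 3)/(k**4 + 12*k**3 + 49*k**2 + 78*k + 40), as required.
Evaluate s at k=10 and k=0: -225/308 and 0; difference -225/308.

Σ = -225/308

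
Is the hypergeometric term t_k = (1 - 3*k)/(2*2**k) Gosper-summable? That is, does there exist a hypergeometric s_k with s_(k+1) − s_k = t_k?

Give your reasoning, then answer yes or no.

Yes. s_k = (3*k + 2)/2**k.

Step 1: r(k) = (3*k + 2)/(2*(3*k - 1)).
Take A(k)=1/2, B(k)=1, C(k)=k - 1/3.
Solve (1/2)·f(k+1) − (1)·f(k) = k - 1/3.
d = 1 from the (0,0,1) case.
Solving with deg f ≤ 1: f(k) = -2*(3*k + 2)/3.
Get s_k = R·t_k = (3*k + 2)/2**k with R(k) = B(k−1)f(k)/C(k) = -2*(3*k + 2)/(3*k - 1).
Check: Δs_k = (1 - 3*k)/(2*2**k). ✓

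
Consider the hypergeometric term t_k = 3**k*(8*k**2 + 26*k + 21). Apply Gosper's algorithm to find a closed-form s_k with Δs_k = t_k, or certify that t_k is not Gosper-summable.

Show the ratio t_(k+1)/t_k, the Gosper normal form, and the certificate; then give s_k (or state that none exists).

s_k = 3**k*(4*k**2 + k + 3)

Compute t_(k+1)/t_k: get 3*(8*k**2 + 42*k + 55)/(8*k**2 + 26*k + 21).
A = 3, B = 1, C = k**2 + 13*k/4 + 21/8.
Key eq: (3)·f(k+1) = (1)·f(k) + (k**2 + 13*k/4 + 21/8).
deg f ≤ 2 (via 0,0,2).
Solve for f: f(k) = (4*k**2 + k + 3)/8 (degree 2 ≤ 2).
So s_k = (B(k−1)f/C)·t_k = ((4*k**2 + k + 3)/((2*k + 3)*(4*k + 7)))·t_k = 3**k*(4*k**2 + k + 3).
Verify: 3**k*(8*k**2 + 26*k + 21) matches t_k.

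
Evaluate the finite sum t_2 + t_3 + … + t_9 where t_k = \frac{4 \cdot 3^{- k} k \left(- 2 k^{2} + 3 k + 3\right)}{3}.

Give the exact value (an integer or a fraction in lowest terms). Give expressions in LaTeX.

t_(k+1)/t_k = (k + 1)*(3*k - 2*(k + 1)**2 + 6)/(3*k*(-2*k**2 + 3*k + 3)).
So A=1/3 and B=1, with C=k**3 - 3*k**2/2 - 3*k/2.
Solve (1/3)·f(k+1) − (1)·f(k) = k**3 - 3*k**2/2 - 3*k/2.
Degrees (0,0,3) ⇒ d ≤ 3.
Solving with deg f ≤ 3: f(k) = -3*(2*k**3 + 1)/4.
So s_k = (B(k−1)f/C)·t_k = (-3*(2*k**3 + 1)/(2*k*(2*k**2 - 3*k - 3)))·t_k = 2*(2*k**3 + 1)/3**k.
s_(k+1) − s_k = 4*(-3*k**3 + (k + 1)**3 - 1)/(3*3**k) = t_k.
Σ_(k=2)^(9) t_k = s_(10) − s_(2) = 1334/19683 − (34/9) = -73024/19683.

Σ = -73024/19683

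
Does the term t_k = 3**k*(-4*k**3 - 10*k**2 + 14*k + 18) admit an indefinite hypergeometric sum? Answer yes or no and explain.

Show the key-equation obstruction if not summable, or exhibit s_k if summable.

r(k) = 3*(2*k**3 + 11*k**2 + 9*k - 9)/(2*k**3 + 5*k**2 - 7*k - 9) after simplifying.
Factor: A=3; B=1; C=k**3 + 5*k**2/2 - 7*k/2 - 9/2.
Key eq: (3)·f(k+1) = (1)·f(k) + (k**3 + 5*k**2/2 - 7*k/2 - 9/2).
d = 3 from the (0,0,3) case.
Solve for f: f(k) = k*(k**2 - 2*k - 2)/2 (degree 3 ≤ 3).
R(k) = B(k−1)·f(k)/C(k) = k*(k**2 - 2*k - 2)/(2*k**3 + 5*k**2 - 7*k - 9); s_k = R·t_k = 2*3**k*k*(-k**2 + 2*k + 2).
Δs = 3**k*(-4*k**3 - 10*k**2 + 14*k + 18), as required.

Yes. s_k = 2*3**k*k*(-k**2 + 2*k + 2).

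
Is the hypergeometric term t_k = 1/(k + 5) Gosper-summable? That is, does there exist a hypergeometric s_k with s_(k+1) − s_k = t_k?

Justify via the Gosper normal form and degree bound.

No — the linear system for f has no solution.

Compute t_(k+1)/t_k: get (k + 5)/(k + 6).
So A=k + 5 and B=k + 6, with C=1.
Solve (k + 5)·f(k+1) − (k + 5)·f(k) = 1.
deg f ≤ 0 (via 1,1,0).
f = c0 ⇒ A·f(k+1) − B(k−1)·f(k) − C = -1. The system {-1 = 0} is inconsistent; no antidifference.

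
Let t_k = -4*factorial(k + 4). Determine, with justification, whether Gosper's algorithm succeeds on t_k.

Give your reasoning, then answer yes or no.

No — negative degree bound, so no certificate f.

r(k) = k + 5 after simplifying.
So A=k + 5 and B=1, with C=1.
Solve (k + 5)·f(k+1) − (1)·f(k) = 1.
d = -1 from the (1,0,0) case.
Negative degree bound (-1): no f exists, t_k not Gosper-summable.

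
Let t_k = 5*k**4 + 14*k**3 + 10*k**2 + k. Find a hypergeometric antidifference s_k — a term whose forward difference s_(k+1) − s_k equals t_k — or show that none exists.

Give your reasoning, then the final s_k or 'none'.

Compute t_(k+1)/t_k: get (5*k**3 + 29*k**2 + 53*k + 30)/(k*(5*k**2 + 9*k + 1)).
Take A(k)=1, B(k)=1, C(k)=k**4 + 14*k**3/5 + 2*k**2 + k/5.
Key eq: (1)·f(k+1) = (1)·f(k) + (k**4 + 14*k**3/5 + 2*k**2 + k/5).
Bound: deg f ≤ 5.
Match coefficients ⇒ f(k) = k*(k - 1)*(k + 1)*(k**2 + k - 1)/5.
Get s_k = R·t_k = k*(k**4 + k**3 - 2*k**2 - k + 1) with R(k) = B(k−1)f(k)/C(k) = (k - 1)*(k**2 + k - 1)/(5*k**2 + 9*k + 1).
Verify: k*(5*k**3 + 14*k**2 + 10*k + 1) matches t_k.

s_k = k*(k**4 + k**3 - 2*k**2 - k + 1)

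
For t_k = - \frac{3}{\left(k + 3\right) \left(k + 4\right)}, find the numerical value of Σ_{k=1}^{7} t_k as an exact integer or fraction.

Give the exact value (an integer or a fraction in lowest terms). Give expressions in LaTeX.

Σ = -21/44

Compute t_(k+1)/t_k: get (k + 3)/(k + 5).
Normal form (A,B,C) = (k + 3, k + 5, 1).
Key eq: (k + 3)·f(k+1) = (k + 4)·f(k) + (1).
deg f ≤ 1 (via 1,1,0).
Solve for f: f(k) = k/3 (degree 1 ≤ 1).
Get s_k = R·t_k = -k/(k + 3) with R(k) = B(k−1)f(k)/C(k) = k*(k + 4)/3.
Verify: -3/(k**2 + 7*k + 12) matches t_k.
Sum = s_(8) − s_(1); s_(8) = -8/11, s_(1) = -1/4 ⇒ -21/44.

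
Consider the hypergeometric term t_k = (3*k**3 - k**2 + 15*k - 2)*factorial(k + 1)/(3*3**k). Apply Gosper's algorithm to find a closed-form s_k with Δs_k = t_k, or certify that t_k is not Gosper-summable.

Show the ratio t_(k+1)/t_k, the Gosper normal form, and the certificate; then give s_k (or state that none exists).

s_k = k*(3*k - 4)*factorial(k + 1)/3**k

The ratio is (k + 2)*(15*k + 3*(k + 1)**3 - (k + 1)**2 + 13)/(3*(3*k**3 - k**2 + 15*k - 2)).
Factor: A=k/3 + 2/3; B=1; C=k**3 - k**2/3 + 5*k - 2/3.
f must satisfy (k/3 + 2/3)·f(k+1) − (1)·f(k) = k**3 - k**2/3 + 5*k - 2/3.
deg f ≤ 2 (via 1,0,3).
Coefficient equations give f(k) = k*(3*k - 4).
So s_k = (B(k−1)f/C)·t_k = (3*k*(3*k - 4)/(3*k**3 - k**2 + 15*k - 2))·t_k = k*(3*k - 4)*factorial(k + 1)/3**k.
s_(k+1) − s_k = (3*k**3 - k**2 + 15*k - 2)*factorial(k + 1)/(3*3**k) = t_k.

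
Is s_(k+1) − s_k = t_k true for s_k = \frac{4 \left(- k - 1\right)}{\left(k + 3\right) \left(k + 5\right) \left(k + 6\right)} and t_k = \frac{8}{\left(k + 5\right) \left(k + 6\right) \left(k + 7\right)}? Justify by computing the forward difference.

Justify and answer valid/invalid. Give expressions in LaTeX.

Invalid: residual \frac{8 \left(- 3 k - 13\right)}{k^{5} + 25 k^{4} + 245 k^{3} + 1175 k^{2} + 2754 k + 2520} ≠ 0.

s_(k+1) = 4*(-k - 2)/((k + 4)*(k + 6)*(k + 7))
s_(k+1) − s_k = 8*(k**2 + 4*k - 1)/(k**5 + 25*k**4 + 245*k**3 + 1175*k**2 + 2754*k + 2520)
(s_(k+1) − s_k) − t_k = 8*(-3*k - 13)/(k**5 + 25*k**4 + 245*k**3 + 1175*k**2 + 2754*k + 2520)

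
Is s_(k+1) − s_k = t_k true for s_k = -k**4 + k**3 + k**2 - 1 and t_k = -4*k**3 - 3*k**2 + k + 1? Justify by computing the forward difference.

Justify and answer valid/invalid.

Valid: the claim telescopes to t_k.

s_(k+1) = k*(-k**3 - 3*k**2 - 2*k + 1)
s_(k+1) − s_k = -4*k**3 - 3*k**2 + k + 1
(s_(k+1) − s_k) − t_k = 0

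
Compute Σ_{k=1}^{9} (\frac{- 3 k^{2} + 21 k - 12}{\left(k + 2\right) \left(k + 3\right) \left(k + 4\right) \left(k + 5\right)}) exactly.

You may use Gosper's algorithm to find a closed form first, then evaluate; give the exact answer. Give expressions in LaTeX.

t_(k+1)/t_k = (k**3 - 3*k**2 - 12*k - 4)/(k**3 - k**2 - 38*k + 24).
Factor: A=k + 2; B=k + 6; C=k**2 - 7*k + 4.
Need (k + 2)·f(k+1) − (k + 5)·f(k) = k**2 - 7*k + 4.
From deg A=1, deg B=1, deg C=2: d=3.
Coefficient equations give f(k) = k*(k**2 - 9*k + 44)/18.
So s_k = (B(k−1)f/C)·t_k = (k*(k + 5)*(k**2 - 9*k + 44)/(18*(k**2 - 7*k + 4)))·t_k = -k*(k**2 - 9*k + 44)/(6*(k + 2)*(k + 3)*(k + 4)).
Check: Δs_k = 3*(-k**2 + 7*k - 4)/(k**4 + 14*k**3 + 71*k**2 + 154*k + 120). ✓
Evaluate s at k=10 and k=1: -15/364 and -1/10; difference 107/1820.

Σ = 107/1820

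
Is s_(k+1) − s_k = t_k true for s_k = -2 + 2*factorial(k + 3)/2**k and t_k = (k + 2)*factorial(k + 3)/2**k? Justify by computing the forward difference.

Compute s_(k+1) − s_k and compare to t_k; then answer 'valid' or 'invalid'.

s_(k+1) = 2*2**(-k - 1)*factorial(k + 4) - 2
s_(k+1) − s_k = (k + 2)*factorial(k + 3)/2**k
(s_(k+1) − s_k) − t_k = 0

valid (s_(k+1) − s_k reduces to t_k)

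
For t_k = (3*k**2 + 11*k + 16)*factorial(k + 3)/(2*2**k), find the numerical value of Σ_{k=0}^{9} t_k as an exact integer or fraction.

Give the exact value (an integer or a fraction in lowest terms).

t_(k+1)/t_k = (k + 4)*(11*k + 3*(k + 1)**2 + 27)/(2*(3*k**2 + 11*k + 16)).
Take A(k)=k/2 + 2, B(k)=1, C(k)=k**2 + 11*k/3 + 16/3.
f must satisfy (k/2 + 2)·f(k+1) − (1)·f(k) = k**2 + 11*k/3 + 16/3.
deg f ≤ 1 (via 1,0,2).
Coefficient equations give f(k) = 2*(3*k + 2)/3.
R(k) = B(k−1)·f(k)/C(k) = 2*(3*k + 2)/(3*k**2 + 11*k + 16); s_k = R·t_k = (3*k + 2)*factorial(k + 3)/2**k.
s_(k+1) − s_k = (3*k**2 + 11*k + 16)*factorial(k + 3)/(2*2**k) = t_k.
Sum = s_(10) − s_(0); s_(10) = 194594400, s_(0) = 12 ⇒ 194594388.

Σ = 194594388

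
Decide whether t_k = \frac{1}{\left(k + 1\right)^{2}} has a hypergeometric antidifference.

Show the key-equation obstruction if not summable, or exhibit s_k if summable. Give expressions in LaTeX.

No. Not Gosper-summable.

r(k) = (k + 1)**2/(k + 2)**2 after simplifying.
Factor: A=k**2 + 2*k + 1; B=k**2 + 4*k + 4; C=1.
Need (k**2 + 2*k + 1)·f(k+1) − (k**2 + 2*k + 1)·f(k) = 1.
From deg A=2, deg B=2, deg C=0: d=0.
Generic f = c0 gives residual -1; -1 = 0 cannot hold, so t_k is not Gosper-summable.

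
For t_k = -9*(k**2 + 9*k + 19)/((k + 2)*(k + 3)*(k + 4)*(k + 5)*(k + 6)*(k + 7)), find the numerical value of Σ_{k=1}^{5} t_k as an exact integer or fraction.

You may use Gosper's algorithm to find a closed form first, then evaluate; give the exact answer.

r(k) = (k + 2)*(9*k + (k + 1)**2 + 28)/((k + 8)*(k**2 + 9*k + 19)) after simplifying.
Gosper form: A/B · C(k+1)/C(k) with A=k + 2, B=k + 8, C=k**2 + 9*k + 19.
Need (k + 2)·f(k+1) − (k + 7)·f(k) = k**2 + 9*k + 19.
Bound: deg f ≤ 5.
Coefficient equations give f(k) = k*(k + 3)*(k + 5)*(k**2 + 12*k + 44)/144.
Get s_k = R·t_k = k*(-k**2 - 12*k - 44)/(16*(k**3 + 12*k**2 + 44*k + 48)) with R(k) = B(k−1)f(k)/C(k) = k*(k + 3)*(k + 5)*(k + 7)*(k**2 + 12*k + 44)/(144*(k**2 + 9*k + 19)).
s_(k+1) − s_k = 9*(-k**2 - 9*k - 19)/(k**6 + 27*k**5 + 295*k**4 + 1665*k**3 + 5104*k**2 + 8028*k + 5040) = t_k.
Σ_(k=1)^(5) t_k = s_(6) − s_(1) = -19/320 − (-19/560) = -57/2240.

Σ = -57/2240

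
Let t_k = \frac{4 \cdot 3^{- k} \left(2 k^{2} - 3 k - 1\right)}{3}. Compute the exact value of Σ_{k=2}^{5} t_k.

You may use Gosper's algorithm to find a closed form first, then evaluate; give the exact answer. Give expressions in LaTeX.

Σ = 760/729

The ratio is (2*k**2 + k - 2)/(3*(2*k**2 - 3*k - 1)).
Take A(k)=1/3, B(k)=1, C(k)=k**2 - 3*k/2 - 1/2.
Key eq: (1/3)·f(k+1) = (1)·f(k) + (k**2 - 3*k/2 - 1/2).
d = 2 from the (0,0,2) case.
A polynomial solution: f(k) = -3*(4*k**2 - 2*k - 1)/8.
R(k) = B(k−1)·f(k)/C(k) = -3*(4*k**2 - 2*k - 1)/(4*(2*k**2 - 3*k - 1)); s_k = R·t_k = (-4*k**2 + 2*k + 1)/3**k.
Check: Δs_k = 4*(2*k**2 - 3*k - 1)/(3*3**k). ✓
Evaluate s at k=6 and k=2: -131/729 and -11/9; difference 760/729.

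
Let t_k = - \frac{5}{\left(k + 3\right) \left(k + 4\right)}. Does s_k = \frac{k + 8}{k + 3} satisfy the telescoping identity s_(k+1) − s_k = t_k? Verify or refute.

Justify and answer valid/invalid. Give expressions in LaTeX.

valid (s_(k+1) − s_k reduces to t_k)

s_(k+1) = (k + 9)/(k + 4)
s_(k+1) − s_k = -5/(k**2 + 7*k + 12)
(s_(k+1) − s_k) − t_k = 0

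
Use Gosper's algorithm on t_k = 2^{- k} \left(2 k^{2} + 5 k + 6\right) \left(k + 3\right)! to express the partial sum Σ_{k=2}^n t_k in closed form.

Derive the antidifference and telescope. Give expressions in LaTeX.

t_(k+1)/t_k = (k + 4)*(5*k + 2*(k + 1)**2 + 11)/(2*(2*k**2 + 5*k + 6)).
Factor: A=k/2 + 2; B=1; C=k**2 + 5*k/2 + 3.
Need (k/2 + 2)·f(k+1) − (1)·f(k) = k**2 + 5*k/2 + 3.
deg f ≤ 1 (via 1,0,2).
Match coefficients ⇒ f(k) = 2*k - 1.
R(k) = B(k−1)·f(k)/C(k) = 2*(2*k - 1)/(2*k**2 + 5*k + 6); s_k = R·t_k = 2**(1 - k)*(2*k - 1)*factorial(k + 3).
Verify: (2*k**2 + 5*k + 6)*factorial(k + 3)/2**k matches t_k.
Evaluate: s_(n+1) = (2*n + 1)*factorial(n + 4)/2**n; subtract s_(2) = 180 ⇒ S(n) = -180 + 2*n*factorial(n + 4)/2**n + factorial(n + 4)/2**n.

S(n) = -180 + 2 \cdot 2^{- n} n \left(n + 4\right)! + 2^{- n} \left(n + 4\right)!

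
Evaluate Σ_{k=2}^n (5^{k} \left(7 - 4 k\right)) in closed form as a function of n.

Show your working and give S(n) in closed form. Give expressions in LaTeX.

r(k) = 5*(4*k - 3)/(4*k - 7) after simplifying.
A = 5, B = 1, C = k - 7/4.
Key eq: (5)·f(k+1) = (1)·f(k) + (k - 7/4).
Degrees (0,0,1) ⇒ d ≤ 1.
A polynomial solution: f(k) = (k - 3)/4.
R(k) = B(k−1)·f(k)/C(k) = (k - 3)/(4*k - 7); s_k = R·t_k = 5**k*(3 - k).
s_(k+1) − s_k = 5**k*(7 - 4*k) = t_k.
s_(n+1) = 5**(n + 1)*(2 - n) and s_(2) = 25, so S(n) = -5*5**n*n + 10*5**n - 25.

S(n) = - 5 \cdot 5^{n} n + 10 \cdot 5^{n} - 25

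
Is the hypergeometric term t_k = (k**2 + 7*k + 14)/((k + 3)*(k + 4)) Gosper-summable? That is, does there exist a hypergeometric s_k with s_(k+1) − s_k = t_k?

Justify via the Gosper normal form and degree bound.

Compute t_(k+1)/t_k: get (k + 3)*(7*k + (k + 1)**2 + 21)/((k + 5)*(k**2 + 7*k + 14)).
Gosper form: A/B · C(k+1)/C(k) with A=k + 3, B=k + 5, C=k**2 + 7*k + 14.
f must satisfy (k + 3)·f(k+1) − (k + 4)·f(k) = k**2 + 7*k + 14.
d = 2 from the (1,1,2) case.
A polynomial solution: f(k) = k*(3*k + 11)/3.
Certificate R = B(k−1)f/C = k*(k + 4)*(3*k + 11)/(3*(k**2 + 7*k + 14)) gives s_k = k*(3*k + 11)/(3*(k + 3)).
Δs = (k**2 + 7*k + 14)/(k**2 + 7*k + 12), as required.

Yes. s_k = k*(3*k + 11)/(3*(k + 3)).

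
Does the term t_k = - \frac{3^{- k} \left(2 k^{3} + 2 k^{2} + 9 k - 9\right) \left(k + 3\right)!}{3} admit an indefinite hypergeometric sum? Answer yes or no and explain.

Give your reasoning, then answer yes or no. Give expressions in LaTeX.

r(k) = (k + 4)*(9*k + 2*(k + 1)**3 + 2*(k + 1)**2)/(3*(2*k**3 + 2*k**2 + 9*k - 9)) after simplifying.
Take A(k)=k/3 + 4/3, B(k)=1, C(k)=k**3 + k**2 + 9*k/2 - 9/2.
Solve (k/3 + 4/3)·f(k+1) − (1)·f(k) = k**3 + k**2 + 9*k/2 - 9/2.
Bound: deg f ≤ 2.
Solving with deg f ≤ 2: f(k) = 3*(2*k**2 - 4*k - 1)/2.
Then R = B(k−1)f/C = 3*(2*k**2 - 4*k - 1)/(2*k**3 + 2*k**2 + 9*k - 9), so s_k = R(k)·t_k = (-2*k**2 + 4*k + 1)*factorial(k + 3)/3**k.
Verify: -(2*k**3 + 2*k**2 + 9*k - 9)*factorial(k + 3)/(3*3**k) matches t_k.

Yes. s_k = 3^{- k} \left(- 2 k^{2} + 4 k + 1\right) \left(k + 3\right)!.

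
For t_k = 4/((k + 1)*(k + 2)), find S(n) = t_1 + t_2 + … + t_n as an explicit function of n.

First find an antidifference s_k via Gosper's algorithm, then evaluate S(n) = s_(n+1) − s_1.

S(n) = 2*n/(n + 2)

Step 1: r(k) = (k + 1)/(k + 3).
A = k + 1, B = k + 3, C = 1.
Set up (k + 1)·f(k+1) − (k + 2)·f(k) − (1) = 0.
Bound: deg f ≤ 1.
Solving with deg f ≤ 1: f(k) = k.
Get s_k = R·t_k = 4*k/(k + 1) with R(k) = B(k−1)f(k)/C(k) = k*(k + 2).
s_(k+1) − s_k = 4/(k**2 + 3*k + 2) = t_k.
s_(n+1) = 4*(n + 1)/(n + 2) and s_(1) = 2, so S(n) = 2*n/(n + 2).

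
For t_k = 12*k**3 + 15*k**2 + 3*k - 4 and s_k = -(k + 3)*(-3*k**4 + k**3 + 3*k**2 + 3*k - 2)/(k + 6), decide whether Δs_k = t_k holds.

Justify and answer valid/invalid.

s_(k+1) = (3*k**5 + 23*k**4 + 56*k**3 + 48*k**2 - 2*k - 8)/(k + 7)
s_(k+1) − s_k = (12*k**5 + 144*k**4 + 438*k**3 + 377*k**2 + 23*k - 90)/(k**2 + 13*k + 42)
(s_(k+1) − s_k) − t_k = 3*(-9*k**4 - 88*k**3 - 96*k**2 - 17*k + 26)/(k**2 + 13*k + 42)

Invalid: residual 3*(-9*k**4 - 88*k**3 - 96*k**2 - 17*k + 26)/(k**2 + 13*k + 42) ≠ 0.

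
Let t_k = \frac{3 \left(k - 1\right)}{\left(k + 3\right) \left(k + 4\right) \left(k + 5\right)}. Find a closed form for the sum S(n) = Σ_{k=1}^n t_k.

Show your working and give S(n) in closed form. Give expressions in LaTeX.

S(n) = \frac{3 n \left(n - 1\right)}{10 \left(n^{2} + 9 n + 20\right)}

t_(k+1)/t_k = k*(k + 3)/((k - 1)*(k + 6)).
Normal form (A,B,C) = (k + 3, k + 6, k - 1).
Set up (k + 3)·f(k+1) − (k + 5)·f(k) − (k - 1) = 0.
Bound: deg f ≤ 2.
Solve for f: f(k) = k*(k - 5)/12 (degree 2 ≤ 2).
R(k) = B(k−1)·f(k)/C(k) = k*(k - 5)*(k + 5)/(12*(k - 1)); s_k = R·t_k = k*(k - 5)/(4*(k + 3)*(k + 4)).
s_(k+1) − s_k = 3*(k - 1)/(k**3 + 12*k**2 + 47*k + 60) = t_k.
Telescope: S(n) = s_(n+1) − s_(1) = (n**2 - 3*n - 4)/(4*(n**2 + 9*n + 20)) − (-1/20) = 3*n*(n - 1)/(10*(n**2 + 9*n + 20)).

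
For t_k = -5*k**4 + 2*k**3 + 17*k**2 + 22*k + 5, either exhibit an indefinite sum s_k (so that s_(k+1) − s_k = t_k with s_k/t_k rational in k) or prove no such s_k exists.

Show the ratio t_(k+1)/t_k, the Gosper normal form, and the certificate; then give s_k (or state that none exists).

r(k) = (5*k**4 + 18*k**3 + 7*k**2 - 42*k - 41)/(5*k**4 - 2*k**3 - 17*k**2 - 22*k - 5) after simplifying.
Normal form (A,B,C) = (1, 1, k**4 - 2*k**3/5 - 17*k**2/5 - 22*k/5 - 1).
Solve (1)·f(k+1) − (1)·f(k) = k**4 - 2*k**3/5 - 17*k**2/5 - 22*k/5 - 1.
From deg A=0, deg B=0, deg C=4: d=5.
Match coefficients ⇒ f(k) = k*(k**4 - 3*k**3 - 3*k**2 - 3*k + 3)/5.
Certificate R = B(k−1)f/C = k*(k**4 - 3*k**3 - 3*k**2 - 3*k + 3)/(5*k**4 - 2*k**3 - 17*k**2 - 22*k - 5) gives s_k = k*(-k**4 + 3*k**3 + 3*k**2 + 3*k - 3).
s_(k+1) − s_k = -5*k**4 + 2*k**3 + 17*k**2 + 22*k + 5 = t_k.

s_k = k*(-k**4 + 3*k**3 + 3*k**2 + 3*k - 3)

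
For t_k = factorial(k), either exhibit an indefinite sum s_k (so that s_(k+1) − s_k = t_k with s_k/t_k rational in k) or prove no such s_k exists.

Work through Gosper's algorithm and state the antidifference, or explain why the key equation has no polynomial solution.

Compute t_(k+1)/t_k: get k + 1.
Normal form (A,B,C) = (k + 1, 1, 1).
f must satisfy (k + 1)·f(k+1) − (1)·f(k) = 1.
Bound: deg f ≤ -1.
d = -1 < 0 ⇒ no nonzero polynomial f; not summable.

no hypergeometric antidifference exists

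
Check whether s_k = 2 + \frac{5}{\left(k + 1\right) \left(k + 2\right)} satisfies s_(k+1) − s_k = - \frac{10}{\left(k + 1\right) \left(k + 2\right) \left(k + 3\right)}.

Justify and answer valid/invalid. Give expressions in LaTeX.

s_(k+1) = 2 + 5/((k + 2)*(k + 3))
s_(k+1) − s_k = -10/(k**3 + 6*k**2 + 11*k + 6)
(s_(k+1) − s_k) − t_k = 0

Valid — Δs_k = t_k.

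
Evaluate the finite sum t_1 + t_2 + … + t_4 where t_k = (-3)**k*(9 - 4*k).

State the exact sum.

Σ = -492

The ratio is 3*(5 - 4*k)/(4*k - 9).
Gosper form: A/B · C(k+1)/C(k) with A=-3, B=1, C=k - 9/4.
Solve (-3)·f(k+1) − (1)·f(k) = k - 9/4.
deg f ≤ 1 (via 0,0,1).
Solve for f: f(k) = -(k - 3)/4 (degree 1 ≤ 1).
So s_k = (B(k−1)f/C)·t_k = (-(k - 3)/(4*k - 9))·t_k = (-3)**k*(k - 3).
Δs = (-3)**k*(9 - 4*k), as required.
Telescoping: Σ = s_(5) − s_(1) = -486 − (6) = -492.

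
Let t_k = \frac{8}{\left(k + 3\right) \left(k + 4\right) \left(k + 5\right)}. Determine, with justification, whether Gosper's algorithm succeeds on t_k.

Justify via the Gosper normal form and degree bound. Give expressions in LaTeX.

t_(k+1)/t_k = (k + 3)/(k + 6).
Gosper form: A/B · C(k+1)/C(k) with A=k + 3, B=k + 6, C=1.
Set up (k + 3)·f(k+1) − (k + 5)·f(k) − (1) = 0.
Degrees (1,1,0) ⇒ d ≤ 2.
Solve for f: f(k) = k*(k + 7)/24 (degree 2 ≤ 2).
Then R = B(k−1)f/C = k*(k + 5)*(k + 7)/24, so s_k = R(k)·t_k = k*(k + 7)/(3*(k + 3)*(k + 4)).
Check: Δs_k = 8/(k**3 + 12*k**2 + 47*k + 60). ✓

Yes. s_k = \frac{k \left(k + 7\right)}{3 \left(k + 3\right) \left(k + 4\right)}.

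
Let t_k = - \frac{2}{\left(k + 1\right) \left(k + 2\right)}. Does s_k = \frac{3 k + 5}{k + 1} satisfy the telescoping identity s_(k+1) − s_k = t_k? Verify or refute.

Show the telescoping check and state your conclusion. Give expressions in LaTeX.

s_(k+1) = (3*k + 8)/(k + 2)
s_(k+1) − s_k = -2/(k**2 + 3*k + 2)
(s_(k+1) − s_k) − t_k = 0

Valid: the claim telescopes to t_k.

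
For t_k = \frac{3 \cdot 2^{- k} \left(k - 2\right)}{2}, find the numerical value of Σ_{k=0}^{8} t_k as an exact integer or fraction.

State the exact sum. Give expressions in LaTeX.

Compute t_(k+1)/t_k: get (k - 1)/(2*(k - 2)).
So A=1/2 and B=1, with C=k - 2.
f must satisfy (1/2)·f(k+1) − (1)·f(k) = k - 2.
Bound: deg f ≤ 1.
A polynomial solution: f(k) = -2*(k - 1).
Certificate R = B(k−1)f/C = -2*(k - 1)/(k - 2) gives s_k = 3*(1 - k)/2**k.
Δs = 3*(k - 2)/(2*2**k), as required.
Evaluate s at k=9 and k=0: -3/64 and 3; difference -195/64.

Σ = -195/64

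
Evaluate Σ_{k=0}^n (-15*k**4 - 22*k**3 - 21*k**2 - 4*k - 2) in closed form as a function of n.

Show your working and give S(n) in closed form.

S(n) = -3*n**5 - 13*n**4 - 23*n**3 - 18*n**2 - 7*n - 2

The ratio is (15*k**4 + 82*k**3 + 177*k**2 + 172*k + 64)/(15*k**4 + 22*k**3 + 21*k**2 + 4*k + 2).
Gosper form: A/B · C(k+1)/C(k) with A=1, B=1, C=k**4 + 22*k**3/15 + 7*k**2/5 + 4*k/15 + 2/15.
Solve (1)·f(k+1) − (1)·f(k) = k**4 + 22*k**3/15 + 7*k**2/5 + 4*k/15 + 2/15.
Bound: deg f ≤ 5.
Coefficient equations give f(k) = k*(3*k**4 - 2*k**3 + k**2 - 3*k + 3)/15.
So s_k = (B(k−1)f/C)·t_k = (k*(3*k**4 - 2*k**3 + k**2 - 3*k + 3)/(15*k**4 + 22*k**3 + 21*k**2 + 4*k + 2))·t_k = k*(-3*k**4 + 2*k**3 - k**2 + 3*k - 3).
Check: Δs_k = -15*k**4 - 22*k**3 - 21*k**2 - 4*k - 2. ✓
Evaluate: s_(n+1) = -3*n**5 - 13*n**4 - 23*n**3 - 18*n**2 - 7*n - 2; subtract s_(0) = 0 ⇒ S(n) = -3*n**5 - 13*n**4 - 23*n**3 - 18*n**2 - 7*n - 2.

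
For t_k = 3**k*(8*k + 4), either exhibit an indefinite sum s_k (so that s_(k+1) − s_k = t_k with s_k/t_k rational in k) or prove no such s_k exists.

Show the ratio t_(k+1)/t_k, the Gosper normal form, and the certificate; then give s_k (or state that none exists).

s_k = 4*3**k*(k - 1)

r(k) = 3*(2*k + 3)/(2*k + 1) after simplifying.
Gosper form: A/B · C(k+1)/C(k) with A=3, B=1, C=k + 1/2.
Solve (3)·f(k+1) − (1)·f(k) = k + 1/2.
From deg A=0, deg B=0, deg C=1: d=1.
Coefficient equations give f(k) = (k - 1)/2.
Then R = B(k−1)f/C = (k - 1)/(2*k + 1), so s_k = R(k)·t_k = 4*3**k*(k - 1).
s_(k+1) − s_k = 3**k*(8*k + 4) = t_k.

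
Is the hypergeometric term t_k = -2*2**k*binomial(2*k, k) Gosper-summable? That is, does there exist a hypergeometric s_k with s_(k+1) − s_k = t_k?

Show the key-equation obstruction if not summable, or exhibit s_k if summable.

No — t_k has no hypergeometric antidifference.

r(k) = 4*(2*k + 1)/(k + 1) after simplifying.
So A=8*k + 4 and B=k + 1, with C=1.
Solve (8*k + 4)·f(k+1) − (k)·f(k) = 1.
deg f ≤ -1 (via 1,1,0).
Negative degree bound (-1): no f exists, t_k not Gosper-summable.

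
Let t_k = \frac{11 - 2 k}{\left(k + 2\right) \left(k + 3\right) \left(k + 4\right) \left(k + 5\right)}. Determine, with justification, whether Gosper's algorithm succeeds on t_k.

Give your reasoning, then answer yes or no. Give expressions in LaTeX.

Yes. s_k = \frac{k \left(k^{2} + 9 k + 34\right)}{8 \left(k + 2\right) \left(k + 3\right) \left(k + 4\right)}.

r(k) = (k + 2)*(2*k - 9)/((k + 6)*(2*k - 11)) after simplifying.
A = k + 2, B = k + 6, C = k - 11/2.
Key eq: (k + 2)·f(k+1) = (k + 5)·f(k) + (k - 11/2).
Bound: deg f ≤ 3.
Solving with deg f ≤ 3: f(k) = -k*(k**2 + 9*k + 34)/16.
Get s_k = R·t_k = k*(k**2 + 9*k + 34)/(8*(k + 2)*(k + 3)*(k + 4)) with R(k) = B(k−1)f(k)/C(k) = -k*(k + 5)*(k**2 + 9*k + 34)/(8*(2*k - 11)).
Δs = (11 - 2*k)/(k**4 + 14*k**3 + 71*k**2 + 154*k + 120), as required.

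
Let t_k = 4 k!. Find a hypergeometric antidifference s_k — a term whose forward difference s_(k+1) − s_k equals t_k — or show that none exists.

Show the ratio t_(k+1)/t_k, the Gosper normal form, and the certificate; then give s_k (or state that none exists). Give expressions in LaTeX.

Step 1: r(k) = k + 1.
Take A(k)=k + 1, B(k)=1, C(k)=1.
Set up (k + 1)·f(k+1) − (1)·f(k) − (1) = 0.
Degrees (1,0,0) ⇒ d ≤ -1.
d = -1 < 0 ⇒ no nonzero polynomial f; not summable.

no hypergeometric antidifference exists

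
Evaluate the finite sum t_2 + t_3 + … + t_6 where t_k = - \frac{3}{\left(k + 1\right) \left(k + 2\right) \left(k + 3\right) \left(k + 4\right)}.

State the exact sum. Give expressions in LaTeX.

Step 1: r(k) = (k + 1)/(k + 5).
Gosper form: A/B · C(k+1)/C(k) with A=k + 1, B=k + 5, C=1.
Solve (k + 1)·f(k+1) − (k + 4)·f(k) = 1.
Degrees (1,1,0) ⇒ d ≤ 3.
Solving with deg f ≤ 3: f(k) = k*(k**2 + 6*k + 11)/18.
Certificate R = B(k−1)f/C = k*(k + 4)*(k**2 + 6*k + 11)/18 gives s_k = k*(-k**2 - 6*k - 11)/(6*(k + 1)*(k + 2)*(k + 3)).
s_(k+1) − s_k = -3/(k**4 + 10*k**3 + 35*k**2 + 50*k + 24) = t_k.
Telescoping: Σ = s_(7) − s_(2) = -119/720 − (-3/20) = -11/720.

Σ = -11/720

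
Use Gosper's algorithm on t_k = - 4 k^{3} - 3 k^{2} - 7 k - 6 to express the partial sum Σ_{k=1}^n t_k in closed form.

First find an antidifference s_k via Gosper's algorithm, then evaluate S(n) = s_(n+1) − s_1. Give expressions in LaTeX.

S(n) = n \left(- n^{3} - 3 n^{2} - 6 n - 10\right)

Compute t_(k+1)/t_k: get (4*k**3 + 15*k**2 + 25*k + 20)/(4*k**3 + 3*k**2 + 7*k + 6).
Factor: A=1; B=1; C=k**3 + 3*k**2/4 + 7*k/4 + 3/2.
Set up (1)·f(k+1) − (1)·f(k) − (k**3 + 3*k**2/4 + 7*k/4 + 3/2) = 0.
d = 4 from the (0,0,3) case.
A polynomial solution: f(k) = k*(k**3 - k**2 + 3*k + 3)/4.
Certificate R = B(k−1)f/C = k*(k**3 - k**2 + 3*k + 3)/(4*k**3 + 3*k**2 + 7*k + 6) gives s_k = k*(-k**3 + k**2 - 3*k - 3).
Δs = -4*k**3 - 3*k**2 - 7*k - 6, as required.
Evaluate: s_(n+1) = -n**4 - 3*n**3 - 6*n**2 - 10*n - 6; subtract s_(1) = -6 ⇒ S(n) = n*(-n**3 - 3*n**2 - 6*n - 10).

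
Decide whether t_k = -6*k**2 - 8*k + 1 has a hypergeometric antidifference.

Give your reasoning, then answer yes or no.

Yes. s_k = k*(-2*k**2 - k + 4).

r(k) = (6*k**2 + 20*k + 13)/(6*k**2 + 8*k - 1) after simplifying.
Normal form (A,B,C) = (1, 1, k**2 + 4*k/3 - 1/6).
f must satisfy (1)·f(k+1) − (1)·f(k) = k**2 + 4*k/3 - 1/6.
From deg A=0, deg B=0, deg C=2: d=3.
A polynomial solution: f(k) = k*(2*k**2 + k - 4)/6.
So s_k = (B(k−1)f/C)·t_k = (k*(2*k**2 + k - 4)/(6*k**2 + 8*k - 1))·t_k = k*(-2*k**2 - k + 4).
Verify: -6*k**2 - 8*k + 1 matches t_k.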